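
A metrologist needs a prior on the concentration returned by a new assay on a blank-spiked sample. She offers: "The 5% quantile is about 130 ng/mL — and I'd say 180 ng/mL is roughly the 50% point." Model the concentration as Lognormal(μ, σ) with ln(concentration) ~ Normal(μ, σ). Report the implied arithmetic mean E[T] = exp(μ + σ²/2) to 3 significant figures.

E[T] ≈ 184 ng/mL

If T ~ Lognormal(μ,σ) then ln T ~ Normal(μ,σ), so the p-quantile of ln T is μ + z_p·σ.
ln(130) = 4.868 and ln(180) = 5.193; z_{0.05} = -1.645, z_{0.5} = 0.
σ = (5.193 − 4.868)/(0 − (-1.645)) = 0.198.
μ = 4.868 − (-1.645)·0.198 = 5.193.
E[T] = exp(μ + σ²/2) = exp(5.193 + 0.0196) = 184 ng/mL.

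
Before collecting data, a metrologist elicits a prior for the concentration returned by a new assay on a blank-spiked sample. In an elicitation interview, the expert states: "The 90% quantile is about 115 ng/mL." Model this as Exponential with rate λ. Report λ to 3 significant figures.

P(T < 115.0) = 1 − e^(−λ·115.0) = 0.9, so λ = −ln(1−0.9)/115.0 = −ln(0.1)/115.0 = 0.02.

λ ≈ 0.02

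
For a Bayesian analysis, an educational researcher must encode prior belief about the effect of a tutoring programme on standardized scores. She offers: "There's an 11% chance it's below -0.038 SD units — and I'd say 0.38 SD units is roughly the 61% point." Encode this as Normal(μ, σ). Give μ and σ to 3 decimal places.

For Normal(μ,σ), the p-quantile is μ + z_p·σ. Here z_{0.11} = -1.227, z_{0.61} = 0.2793.
So -0.038 = μ − 1.227σ and 0.38 = μ + 0.2793σ.
Subtracting: σ = (0.38 − -0.038)/(0.2793 − (-1.227)) = 0.278.
Then μ = -0.038 − (-1.227)·0.278 = 0.302.

μ = 0.302, σ = 0.278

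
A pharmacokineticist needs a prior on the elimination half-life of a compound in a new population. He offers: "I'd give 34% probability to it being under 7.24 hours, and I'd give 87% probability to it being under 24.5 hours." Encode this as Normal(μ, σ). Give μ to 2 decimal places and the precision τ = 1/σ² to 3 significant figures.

μ = 11.87, τ = 0.00795

The p-quantile of Normal(μ,σ) is μ + z_p·σ, with z_{0.34} = -0.4125 and z_{0.87} = 1.126.
Eliminate σ: μ = (z₂·x₁ − z₁·x₂)/(z₂ − z₁) = (1.126·7.24 − (-0.4125)·24.5)/1.539 = 11.87.
Then σ = (x₂ − x₁)/(z₂ − z₁) = (24.5 − 7.24)/1.539 = 11.22.
Precision τ = 1/σ² = 1/11.22² = 0.00795.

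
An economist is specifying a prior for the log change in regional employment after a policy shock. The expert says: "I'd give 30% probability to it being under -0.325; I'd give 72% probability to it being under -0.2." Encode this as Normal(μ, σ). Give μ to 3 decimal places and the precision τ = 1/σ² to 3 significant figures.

μ = -0.266, τ = 78.5

For Normal(μ,σ), the p-quantile is μ + z_p·σ. Here z_{0.3} = -0.5244, z_{0.72} = 0.5828.
So -0.325 = μ − 0.5244σ and -0.2 = μ + 0.5828σ.
Subtracting: σ = (-0.2 − -0.325)/(0.5828 − (-0.5244)) = 0.113.
Then μ = -0.325 − (-0.5244)·0.113 = -0.266.
Precision τ = 1/σ² = 1/0.1129² = 78.5.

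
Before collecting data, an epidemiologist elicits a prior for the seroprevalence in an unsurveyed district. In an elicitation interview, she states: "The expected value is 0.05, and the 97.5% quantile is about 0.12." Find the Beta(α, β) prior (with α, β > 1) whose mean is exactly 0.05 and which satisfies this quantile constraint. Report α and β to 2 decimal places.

α ≈ 2.79, β ≈ 53.01

With mean 0.05 fixed, write α = 0.05s, β = 0.95s where s = α+β.
Need P(θ < 0.12) = 0.975 under Beta(0.05s, 0.95s). Normal approximation: (q−m)/√(m(1−m)/s) ≈ z_{0.975} = 1.96, so s ≈ 0.05·0.95·(1.96)²/(0.12−0.05)² = 37.2.
At s = 37.2: P(θ<0.12) ≈ 0.952. Adjusting to match 0.975 gives s ≈ 55.80.
So α = 0.05·55.80 ≈ 2.79, β = 0.95·55.80 ≈ 53.01.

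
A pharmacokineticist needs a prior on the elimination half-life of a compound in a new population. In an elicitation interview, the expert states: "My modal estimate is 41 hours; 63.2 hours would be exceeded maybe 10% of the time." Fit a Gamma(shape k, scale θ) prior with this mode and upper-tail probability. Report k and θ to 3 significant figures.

Gamma(k,θ) with k>1 has mode (k−1)θ, so θ = 41/(k−1).
Need P(X < 63.2) = 0.9 with θ tied to k this way. Start at k = 2, θ = 41: P(X<63.2) ≈ 0.456.
Too low — raise k to concentrate. Iterating converges to k ≈ 11.
Then θ = 41/(11−1) ≈ 4.11.

k ≈ 11, θ ≈ 4.11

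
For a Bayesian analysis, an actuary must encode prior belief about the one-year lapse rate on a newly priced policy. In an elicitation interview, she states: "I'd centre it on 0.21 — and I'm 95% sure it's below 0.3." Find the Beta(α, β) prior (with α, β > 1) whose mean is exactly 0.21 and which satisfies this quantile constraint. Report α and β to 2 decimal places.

α ≈ 12.89, β ≈ 48.48

With mean 0.21 fixed, write α = 0.21s, β = 0.79s where s = α+β.
Need P(θ < 0.3) = 0.95 under Beta(0.21s, 0.79s). Normal approximation: (q−m)/√(m(1−m)/s) ≈ z_{0.95} = 1.64, so s ≈ 0.21·0.79·(1.64)²/(0.3−0.21)² = 55.4.
At s = 55.4: P(θ<0.3) ≈ 0.942. Adjusting to match 0.95 gives s ≈ 61.37.
So α = 0.21·61.37 ≈ 12.89, β = 0.79·61.37 ≈ 48.48.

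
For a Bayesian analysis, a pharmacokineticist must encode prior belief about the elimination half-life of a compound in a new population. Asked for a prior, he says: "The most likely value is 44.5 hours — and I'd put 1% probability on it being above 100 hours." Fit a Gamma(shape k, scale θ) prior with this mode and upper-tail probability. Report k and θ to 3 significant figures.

k ≈ 8.32, θ ≈ 6.08

Gamma(k,θ) with k>1 has mode (k−1)θ, so θ = 44.5/(k−1).
Need P(X < 100) = 0.99 with θ tied to k this way. Start at k = 2, θ = 44.5: P(X<100) ≈ 0.657.
Too low — raise k to concentrate. Iterating converges to k ≈ 8.32.
Then θ = 44.5/(8.32−1) ≈ 6.08.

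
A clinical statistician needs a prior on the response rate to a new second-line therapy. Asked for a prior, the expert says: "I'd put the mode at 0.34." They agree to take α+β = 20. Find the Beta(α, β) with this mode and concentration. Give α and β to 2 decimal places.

For α,β > 1 the Beta mode is (α−1)/(α+β−2). With α+β = 20, the mode is (α−1)/18.
Set (α−1)/18 = 0.34 → α = 1 + 0.34·18 = 7.12.
β = 20 − α = 12.88.

α = 7.12, β = 12.88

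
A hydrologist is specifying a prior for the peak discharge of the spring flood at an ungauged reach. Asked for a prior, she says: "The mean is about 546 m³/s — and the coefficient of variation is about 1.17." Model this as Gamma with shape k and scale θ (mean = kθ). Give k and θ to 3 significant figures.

For Gamma(k, scale θ): mean = kθ, variance = kθ², so CV = 1/√k.
CV = 1.17, hence k = 1/CV² = 0.731.
Then θ = mean/k = 546/0.731 = 747.

k ≈ 0.731, θ ≈ 747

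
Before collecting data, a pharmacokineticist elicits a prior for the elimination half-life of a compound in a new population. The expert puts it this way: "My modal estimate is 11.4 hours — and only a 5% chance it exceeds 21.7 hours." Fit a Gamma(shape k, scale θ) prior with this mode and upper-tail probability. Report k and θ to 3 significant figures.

k ≈ 7.71, θ ≈ 1.7

Gamma(k,θ) with k>1 has mode (k−1)θ, so θ = 11.4/(k−1).
Need P(X < 21.7) = 0.95 with θ tied to k this way. Start at k = 2, θ = 11.4: P(X<21.7) ≈ 0.567.
Too low — raise k to concentrate. Iterating converges to k ≈ 7.71.
Then θ = 11.4/(7.71−1) ≈ 1.7.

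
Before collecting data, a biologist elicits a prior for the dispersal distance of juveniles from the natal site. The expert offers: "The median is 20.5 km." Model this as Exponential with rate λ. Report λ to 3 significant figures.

Exponential median = ln 2 / λ, so λ = ln 2 / 20.5 = 0.0338.

λ ≈ 0.0338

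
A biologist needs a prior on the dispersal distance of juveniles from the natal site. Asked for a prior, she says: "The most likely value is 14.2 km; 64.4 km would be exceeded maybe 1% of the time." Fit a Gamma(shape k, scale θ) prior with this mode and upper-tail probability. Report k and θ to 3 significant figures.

Gamma(k,θ) with k>1 has mode (k−1)θ, so θ = 14.2/(k−1).
Need P(X < 64.4) = 0.99 with θ tied to k this way. Start at k = 2, θ = 14.2: P(X<64.4) ≈ 0.941.
Too low — raise k to concentrate. Iterating converges to k ≈ 2.77.
Then θ = 14.2/(2.77−1) ≈ 8.05.

k ≈ 2.77, θ ≈ 8.05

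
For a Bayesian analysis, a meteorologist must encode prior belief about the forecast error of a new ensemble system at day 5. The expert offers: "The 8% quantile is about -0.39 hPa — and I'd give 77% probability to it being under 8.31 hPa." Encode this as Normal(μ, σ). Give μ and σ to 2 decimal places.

For Normal(μ,σ), the p-quantile is μ + z_p·σ. Here z_{0.08} = -1.405, z_{0.77} = 0.7388.
So -0.39 = μ − 1.405σ and 8.31 = μ + 0.7388σ.
Subtracting: σ = (8.31 − -0.39)/(0.7388 − (-1.405)) = 4.06.
Then μ = -0.39 − (-1.405)·4.06 = 5.31.

μ = 5.31, σ = 4.06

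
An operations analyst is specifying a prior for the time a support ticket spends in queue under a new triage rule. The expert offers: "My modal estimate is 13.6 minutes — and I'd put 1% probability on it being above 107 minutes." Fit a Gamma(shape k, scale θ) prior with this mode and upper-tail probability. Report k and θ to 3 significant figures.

k ≈ 1.79, θ ≈ 17.1

Gamma(k,θ) with k>1 has mode (k−1)θ, so θ = 13.6/(k−1).
Need P(X < 107) = 0.99 with θ tied to k this way. Start at k = 2, θ = 13.6: P(X<107) ≈ 0.997.
Too high — lower k to spread out. Iterating converges to k ≈ 1.79.
Then θ = 13.6/(1.79−1) ≈ 17.1.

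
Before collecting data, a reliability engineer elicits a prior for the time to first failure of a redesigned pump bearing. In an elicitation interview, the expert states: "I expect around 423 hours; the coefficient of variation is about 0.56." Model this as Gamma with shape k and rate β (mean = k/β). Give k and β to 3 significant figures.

k ≈ 3.19, β ≈ 0.00754

For Gamma(k, rate β): mean = k/β, variance = k/β², so CV = 1/√k.
CV = 0.56, hence k = 1/CV² = 3.19.
Then β = k/mean = 3.19/423 = 0.00754.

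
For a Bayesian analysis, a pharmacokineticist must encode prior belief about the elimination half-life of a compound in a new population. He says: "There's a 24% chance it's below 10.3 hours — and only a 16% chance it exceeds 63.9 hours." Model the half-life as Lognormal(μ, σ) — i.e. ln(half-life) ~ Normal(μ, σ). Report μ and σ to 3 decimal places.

If T ~ Lognormal(μ,σ) then ln T ~ Normal(μ,σ), so the p-quantile of ln T is μ + z_p·σ.
ln(10.3) = 2.332 and ln(63.9) = 4.157; z_{0.24} = -0.7063, z_{0.84} = 0.9945.
σ = (4.157 − 2.332)/(0.9945 − (-0.7063)) = 1.073.
μ = 2.332 − (-0.7063)·1.073 = 3.090.

μ ≈ 3.090, σ ≈ 1.073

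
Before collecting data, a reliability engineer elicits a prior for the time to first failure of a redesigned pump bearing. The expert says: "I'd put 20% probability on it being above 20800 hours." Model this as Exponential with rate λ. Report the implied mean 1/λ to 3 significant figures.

P(T > 20800.0) = e^(−λ·20800.0) = 0.2, so λ = −ln(0.2)/20800.0 = 7.74e-05.
Mean = 1/λ = 12900 hours.

mean ≈ 12900 hours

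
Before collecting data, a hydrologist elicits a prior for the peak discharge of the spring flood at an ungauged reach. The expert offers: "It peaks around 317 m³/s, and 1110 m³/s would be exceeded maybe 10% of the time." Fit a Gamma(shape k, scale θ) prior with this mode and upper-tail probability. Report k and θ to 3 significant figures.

Gamma(k,θ) with k>1 has mode (k−1)θ, so θ = 317/(k−1).
Need P(X < 1110) = 0.9 with θ tied to k this way. Start at k = 2, θ = 317: P(X<1110) ≈ 0.864.
Too low — raise k to concentrate. Iterating converges to k ≈ 2.19.
Then θ = 317/(2.19−1) ≈ 266.

k ≈ 2.19, θ ≈ 266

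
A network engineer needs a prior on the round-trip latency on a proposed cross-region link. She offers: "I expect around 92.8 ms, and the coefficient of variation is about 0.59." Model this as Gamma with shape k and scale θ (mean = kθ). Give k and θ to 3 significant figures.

For Gamma(k, scale θ): mean = kθ, variance = kθ², so CV = 1/√k.
CV = 0.59, hence k = 1/CV² = 2.87.
Then θ = mean/k = 92.8/2.87 = 32.3.

k ≈ 2.87, θ ≈ 32.3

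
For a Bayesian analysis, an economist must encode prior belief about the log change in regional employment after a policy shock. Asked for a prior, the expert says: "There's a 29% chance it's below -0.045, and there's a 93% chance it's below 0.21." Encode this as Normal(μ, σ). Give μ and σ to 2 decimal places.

For Normal(μ,σ), the p-quantile is μ + z_p·σ. Here z_{0.29} = -0.5534, z_{0.93} = 1.476.
So -0.045 = μ − 0.5534σ and 0.21 = μ + 1.476σ.
Subtracting: σ = (0.21 − -0.045)/(1.476 − (-0.5534)) = 0.13.
Then μ = -0.045 − (-0.5534)·0.13 = 0.02.

μ = 0.02, σ = 0.13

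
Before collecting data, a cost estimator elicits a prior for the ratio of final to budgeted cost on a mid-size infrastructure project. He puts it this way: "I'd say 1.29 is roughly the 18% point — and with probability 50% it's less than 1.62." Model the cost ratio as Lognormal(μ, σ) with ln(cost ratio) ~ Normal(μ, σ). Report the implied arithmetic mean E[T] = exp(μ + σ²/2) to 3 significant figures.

If T ~ Lognormal(μ,σ) then ln T ~ Normal(μ,σ), so the p-quantile of ln T is μ + z_p·σ.
ln(1.29) = 0.2546 and ln(1.62) = 0.4824; z_{0.18} = -0.9154, z_{0.5} = 0.
σ = (0.4824 − 0.2546)/(0 − (-0.9154)) = 0.249.
μ = 0.2546 − (-0.9154)·0.249 = 0.482.
E[T] = exp(μ + σ²/2) = exp(0.482 + 0.0310) = 1.67.

E[T] ≈ 1.67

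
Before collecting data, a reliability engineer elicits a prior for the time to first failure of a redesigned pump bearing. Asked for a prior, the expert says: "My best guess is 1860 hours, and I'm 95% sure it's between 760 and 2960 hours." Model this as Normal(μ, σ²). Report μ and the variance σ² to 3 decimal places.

μ = 1860.000, σ² = 314984.504

A symmetric 95% interval runs μ ± z·σ with z = 1.96.
Half-width = 1100, so σ = 1100/1.96 = 561.2348 and σ² = 314984.504.
μ is the stated best guess, 1860.000.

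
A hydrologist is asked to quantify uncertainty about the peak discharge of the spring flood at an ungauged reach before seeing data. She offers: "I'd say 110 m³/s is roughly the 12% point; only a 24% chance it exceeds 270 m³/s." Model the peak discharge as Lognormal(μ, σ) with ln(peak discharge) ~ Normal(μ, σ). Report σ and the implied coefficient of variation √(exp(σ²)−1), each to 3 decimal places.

σ ≈ 0.477, CV ≈ 0.506

If T ~ Lognormal(μ,σ) then ln T ~ Normal(μ,σ), so the p-quantile of ln T is μ + z_p·σ.
ln(110) = 4.7 and ln(270) = 5.598; z_{0.12} = -1.175, z_{0.76} = 0.7063.
σ = (5.598 − 4.7)/(0.7063 − (-1.175)) = 0.477.
μ = 4.7 − (-1.175)·0.477 = 5.261.
CV = √(exp(σ²)−1) = √(exp(0.2278)−1) = 0.506.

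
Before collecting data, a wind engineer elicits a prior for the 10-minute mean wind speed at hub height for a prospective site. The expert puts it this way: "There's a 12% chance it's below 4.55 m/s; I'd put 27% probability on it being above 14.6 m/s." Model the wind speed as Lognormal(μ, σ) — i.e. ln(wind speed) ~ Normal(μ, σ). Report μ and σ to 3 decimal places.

If T ~ Lognormal(μ,σ) then ln T ~ Normal(μ,σ), so the p-quantile of ln T is μ + z_p·σ.
ln(4.55) = 1.515 and ln(14.6) = 2.681; z_{0.12} = -1.175, z_{0.73} = 0.6128.
σ = (2.681 − 1.515)/(0.6128 − (-1.175)) = 0.652.
μ = 1.515 − (-1.175)·0.652 = 2.281.

μ ≈ 2.281, σ ≈ 0.652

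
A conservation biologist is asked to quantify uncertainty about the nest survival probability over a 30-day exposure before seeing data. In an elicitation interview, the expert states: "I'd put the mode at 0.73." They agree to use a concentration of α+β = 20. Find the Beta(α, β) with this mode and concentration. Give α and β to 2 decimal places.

α = 14.14, β = 5.86

For α,β > 1 the Beta mode is (α−1)/(α+β−2). With α+β = 20, the mode is (α−1)/18.
Set (α−1)/18 = 0.73 → α = 1 + 0.73·18 = 14.14.
β = 20 − α = 5.86.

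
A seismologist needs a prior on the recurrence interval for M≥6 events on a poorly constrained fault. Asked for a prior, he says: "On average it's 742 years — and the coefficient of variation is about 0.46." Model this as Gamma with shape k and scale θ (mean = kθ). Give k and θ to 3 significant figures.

For Gamma(k, scale θ): mean = kθ, variance = kθ², so CV = 1/√k.
CV = 0.46, hence k = 1/CV² = 4.73.
Then θ = mean/k = 742/4.73 = 157.

k ≈ 4.73, θ ≈ 157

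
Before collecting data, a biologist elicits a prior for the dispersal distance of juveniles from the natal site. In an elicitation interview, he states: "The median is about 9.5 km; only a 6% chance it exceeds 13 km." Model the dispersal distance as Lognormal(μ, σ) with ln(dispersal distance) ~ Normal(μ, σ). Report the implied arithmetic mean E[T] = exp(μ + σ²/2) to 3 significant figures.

If T ~ Lognormal(μ,σ) then ln T ~ Normal(μ,σ), so the p-quantile of ln T is μ + z_p·σ.
ln(9.5) = 2.251 and ln(13) = 2.565; z_{0.5} = 0, z_{0.94} = 1.555.
σ = (2.565 − 2.251)/(1.555 − (0)) = 0.202.
μ = 2.251 − (0)·0.202 = 2.251.
E[T] = exp(μ + σ²/2) = exp(2.251 + 0.0203) = 9.7 km.

E[T] ≈ 9.7 km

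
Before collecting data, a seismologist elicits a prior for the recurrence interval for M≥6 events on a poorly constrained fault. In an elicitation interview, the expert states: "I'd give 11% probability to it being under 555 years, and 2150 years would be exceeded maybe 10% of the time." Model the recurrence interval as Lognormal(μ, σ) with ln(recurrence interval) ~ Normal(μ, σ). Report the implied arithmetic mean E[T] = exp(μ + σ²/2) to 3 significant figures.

If T ~ Lognormal(μ,σ) then ln T ~ Normal(μ,σ), so the p-quantile of ln T is μ + z_p·σ.
ln(555) = 6.319 and ln(2150) = 7.673; z_{0.11} = -1.227, z_{0.9} = 1.282.
σ = (7.673 − 6.319)/(1.282 − (-1.227)) = 0.540.
μ = 6.319 − (-1.227)·0.540 = 6.981.
E[T] = exp(μ + σ²/2) = exp(6.981 + 0.1458) = 1250 years.

E[T] ≈ 1250 years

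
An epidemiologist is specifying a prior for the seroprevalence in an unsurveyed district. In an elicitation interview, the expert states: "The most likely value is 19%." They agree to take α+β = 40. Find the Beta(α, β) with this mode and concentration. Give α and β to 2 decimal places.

α = 8.22, β = 31.78

For α,β > 1 the Beta mode is (α−1)/(α+β−2). With α+β = 40, the mode is (α−1)/38.
Set (α−1)/38 = 0.19 → α = 1 + 0.19·38 = 8.22.
β = 40 − α = 31.78.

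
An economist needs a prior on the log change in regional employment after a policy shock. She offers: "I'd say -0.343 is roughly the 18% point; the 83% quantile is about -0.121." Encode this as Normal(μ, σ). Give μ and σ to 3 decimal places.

The p-quantile of Normal(μ,σ) is μ + z_p·σ, with z_{0.18} = -0.9154 and z_{0.83} = 0.9542.
Eliminate σ: μ = (z₂·x₁ − z₁·x₂)/(z₂ − z₁) = (0.9542·-0.343 − (-0.9154)·-0.121)/1.87 = -0.234.
Then σ = (x₂ − x₁)/(z₂ − z₁) = (-0.121 − -0.343)/1.87 = 0.119.

μ = -0.234, σ = 0.119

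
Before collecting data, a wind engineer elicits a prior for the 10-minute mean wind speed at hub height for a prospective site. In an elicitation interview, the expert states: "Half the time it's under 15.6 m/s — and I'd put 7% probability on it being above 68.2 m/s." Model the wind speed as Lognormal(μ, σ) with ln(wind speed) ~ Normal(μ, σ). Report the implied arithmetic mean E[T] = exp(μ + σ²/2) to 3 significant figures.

E[T] ≈ 25.7 m/s

If T ~ Lognormal(μ,σ) then ln T ~ Normal(μ,σ), so the p-quantile of ln T is μ + z_p·σ.
ln(15.6) = 2.747 and ln(68.2) = 4.222; z_{0.5} = 0, z_{0.93} = 1.476.
σ = (4.222 − 2.747)/(1.476 − (0)) = 1.000.
μ = 2.747 − (0)·1.000 = 2.747.
E[T] = exp(μ + σ²/2) = exp(2.747 + 0.4996) = 25.7 m/s.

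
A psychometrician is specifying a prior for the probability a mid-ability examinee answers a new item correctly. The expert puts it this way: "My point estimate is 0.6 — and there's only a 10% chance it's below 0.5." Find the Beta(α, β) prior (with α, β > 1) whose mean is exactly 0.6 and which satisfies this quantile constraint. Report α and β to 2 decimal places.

With mean 0.6 fixed, write α = 0.6s, β = 0.4s where s = α+β.
Need P(θ < 0.5) = 0.1 under Beta(0.6s, 0.4s). Normal approximation: (q−m)/√(m(1−m)/s) ≈ z_{0.1} = -1.28, so s ≈ 0.6·0.4·(-1.28)²/(0.5−0.6)² = 39.4.
At s = 39.4: P(θ<0.5) ≈ 0.101. Adjusting to match 0.1 gives s ≈ 39.93.
So α = 0.6·39.93 ≈ 23.96, β = 0.4·39.93 ≈ 15.97.

α ≈ 23.96, β ≈ 15.97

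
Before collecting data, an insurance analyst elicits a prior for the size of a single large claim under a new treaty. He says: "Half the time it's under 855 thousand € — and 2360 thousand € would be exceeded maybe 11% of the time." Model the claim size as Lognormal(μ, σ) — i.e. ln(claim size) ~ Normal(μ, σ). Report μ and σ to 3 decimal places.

μ ≈ 6.751, σ ≈ 0.828

If T ~ Lognormal(μ,σ) then ln T ~ Normal(μ,σ), so the p-quantile of ln T is μ + z_p·σ.
ln(855) = 6.751 and ln(2360) = 7.766; z_{0.5} = 0, z_{0.89} = 1.227.
σ = (7.766 − 6.751)/(1.227 − (0)) = 0.828.
μ = 6.751 − (0)·0.828 = 6.751.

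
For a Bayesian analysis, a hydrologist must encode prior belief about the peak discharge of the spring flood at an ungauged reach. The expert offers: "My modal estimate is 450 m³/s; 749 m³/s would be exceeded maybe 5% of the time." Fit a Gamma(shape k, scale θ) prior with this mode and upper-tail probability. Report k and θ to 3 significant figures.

Gamma(k,θ) with k>1 has mode (k−1)θ, so θ = 450/(k−1).
Need P(X < 749) = 0.95 with θ tied to k this way. Start at k = 2, θ = 450: P(X<749) ≈ 0.496.
Too low — raise k to concentrate. Iterating converges to k ≈ 11.8.
Then θ = 450/(11.8−1) ≈ 41.8.

k ≈ 11.8, θ ≈ 41.8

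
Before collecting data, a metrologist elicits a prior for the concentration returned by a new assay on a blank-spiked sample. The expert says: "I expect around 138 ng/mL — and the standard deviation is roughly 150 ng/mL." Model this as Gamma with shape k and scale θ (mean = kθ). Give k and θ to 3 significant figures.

k ≈ 0.846, θ ≈ 163

For Gamma(k, scale θ): mean = kθ, variance = kθ², so CV = 1/√k.
CV = SD/mean = 150/138 = 1.087, hence k = 1/CV² = 0.846.
Then θ = mean/k = 138/0.846 = 163.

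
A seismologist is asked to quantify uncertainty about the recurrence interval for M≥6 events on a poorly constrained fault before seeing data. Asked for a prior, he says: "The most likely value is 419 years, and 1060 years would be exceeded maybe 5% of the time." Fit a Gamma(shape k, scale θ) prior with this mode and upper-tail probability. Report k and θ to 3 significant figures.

k ≈ 4.15, θ ≈ 133

Gamma(k,θ) with k>1 has mode (k−1)θ, so θ = 419/(k−1).
Need P(X < 1060) = 0.95 with θ tied to k this way. Start at k = 2, θ = 419: P(X<1060) ≈ 0.719.
Too low — raise k to concentrate. Iterating converges to k ≈ 4.15.
Then θ = 419/(4.15−1) ≈ 133.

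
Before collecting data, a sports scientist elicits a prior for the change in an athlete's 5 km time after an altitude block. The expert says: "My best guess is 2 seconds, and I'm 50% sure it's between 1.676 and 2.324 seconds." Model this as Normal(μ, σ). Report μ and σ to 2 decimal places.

A symmetric 50% interval runs μ ± z·σ with z = 0.6745.
Half-width = 0.324, so σ = 0.324/0.6745 = 0.48.
μ is the stated best guess, 2.00.

μ = 2.00, σ = 0.48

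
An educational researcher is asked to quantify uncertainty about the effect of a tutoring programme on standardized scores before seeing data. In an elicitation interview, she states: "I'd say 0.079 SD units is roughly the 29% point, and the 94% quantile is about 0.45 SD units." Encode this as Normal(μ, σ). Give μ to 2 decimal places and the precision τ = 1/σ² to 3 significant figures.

μ = 0.18, τ = 32.3

For Normal(μ,σ), the p-quantile is μ + z_p·σ. Here z_{0.29} = -0.5534, z_{0.94} = 1.555.
So 0.079 = μ − 0.5534σ and 0.45 = μ + 1.555σ.
Subtracting: σ = (0.45 − 0.079)/(1.555 − (-0.5534)) = 0.18.
Then μ = 0.079 − (-0.5534)·0.18 = 0.18.
Precision τ = 1/σ² = 1/0.176² = 32.3.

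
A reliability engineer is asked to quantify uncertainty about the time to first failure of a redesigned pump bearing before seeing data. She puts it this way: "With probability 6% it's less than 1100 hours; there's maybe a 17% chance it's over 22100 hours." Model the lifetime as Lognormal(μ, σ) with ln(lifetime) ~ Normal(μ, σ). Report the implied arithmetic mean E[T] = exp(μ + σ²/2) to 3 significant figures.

If T ~ Lognormal(μ,σ) then ln T ~ Normal(μ,σ), so the p-quantile of ln T is μ + z_p·σ.
ln(1100) = 7.003 and ln(22100) = 10; z_{0.06} = -1.555, z_{0.83} = 0.9542.
σ = (10 − 7.003)/(0.9542 − (-1.555)) = 1.196.
μ = 7.003 − (-1.555)·1.196 = 8.862.
E[T] = exp(μ + σ²/2) = exp(8.862 + 0.7150) = 14400 hours.

E[T] ≈ 14400 hours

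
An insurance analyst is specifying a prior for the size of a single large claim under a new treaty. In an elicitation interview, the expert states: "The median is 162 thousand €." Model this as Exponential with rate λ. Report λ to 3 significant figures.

λ ≈ 0.00428

Exponential median = ln 2 / λ, so λ = ln 2 / 162.0 = 0.00428.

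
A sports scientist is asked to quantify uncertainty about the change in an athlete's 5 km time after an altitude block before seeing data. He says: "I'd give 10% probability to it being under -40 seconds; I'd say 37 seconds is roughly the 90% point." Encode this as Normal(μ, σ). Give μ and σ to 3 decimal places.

μ = -1.500, σ = 30.042

For Normal(μ,σ), the p-quantile is μ + z_p·σ. Here z_{0.1} = -1.282, z_{0.9} = 1.282.
So -40 = μ − 1.282σ and 37 = μ + 1.282σ.
Subtracting: σ = (37 − -40)/(1.282 − (-1.282)) = 30.042.
Then μ = -40 − (-1.282)·30.042 = -1.500.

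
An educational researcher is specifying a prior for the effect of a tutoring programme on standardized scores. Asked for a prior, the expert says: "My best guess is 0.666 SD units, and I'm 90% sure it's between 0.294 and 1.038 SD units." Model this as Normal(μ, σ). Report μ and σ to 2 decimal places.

A symmetric 90% interval runs μ ± z·σ with z = 1.645.
Half-width = 0.372, so σ = 0.372/1.645 = 0.23.
μ is the stated best guess, 0.67.

μ = 0.67, σ = 0.23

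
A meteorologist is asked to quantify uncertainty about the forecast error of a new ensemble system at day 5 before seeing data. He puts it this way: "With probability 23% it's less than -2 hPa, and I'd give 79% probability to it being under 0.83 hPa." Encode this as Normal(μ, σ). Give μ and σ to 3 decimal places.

For Normal(μ,σ), the p-quantile is μ + z_p·σ. Here z_{0.23} = -0.7388, z_{0.79} = 0.8064.
So -2 = μ − 0.7388σ and 0.83 = μ + 0.8064σ.
Subtracting: σ = (0.83 − -2)/(0.8064 − (-0.7388)) = 1.831.
Then μ = -2 − (-0.7388)·1.831 = -0.647.

μ = -0.647, σ = 1.831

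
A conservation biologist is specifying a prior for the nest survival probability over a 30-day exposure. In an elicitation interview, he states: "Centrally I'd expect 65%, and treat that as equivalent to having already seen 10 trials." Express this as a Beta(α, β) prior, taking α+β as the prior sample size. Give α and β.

α = 6.5, β = 3.5

Under the effective-sample-size interpretation, Beta(α, β) has prior mean α/(α+β) and prior sample size α+β.
So α+β = 10 and α/(α+β) = 0.65, giving α = 0.65·10 = 6.5 and β = 10 − 6.5 = 3.5.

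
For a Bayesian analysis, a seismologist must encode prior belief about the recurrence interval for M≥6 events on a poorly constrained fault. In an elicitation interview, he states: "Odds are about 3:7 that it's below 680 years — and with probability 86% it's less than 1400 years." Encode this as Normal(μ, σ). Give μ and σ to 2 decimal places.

μ = 915.29, σ = 448.68

The p-quantile of Normal(μ,σ) is μ + z_p·σ, with z_{0.3} = -0.5244 and z_{0.86} = 1.08.
Eliminate σ: μ = (z₂·x₁ − z₁·x₂)/(z₂ − z₁) = (1.08·680 − (-0.5244)·1400)/1.605 = 915.29.
Then σ = (x₂ − x₁)/(z₂ − z₁) = (1400 − 680)/1.605 = 448.68.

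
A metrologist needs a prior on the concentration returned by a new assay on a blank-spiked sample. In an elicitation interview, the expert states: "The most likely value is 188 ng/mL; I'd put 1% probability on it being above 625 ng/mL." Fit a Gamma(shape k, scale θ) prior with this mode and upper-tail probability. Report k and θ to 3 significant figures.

k ≈ 4.04, θ ≈ 61.8

Gamma(k,θ) with k>1 has mode (k−1)θ, so θ = 188/(k−1).
Need P(X < 625) = 0.99 with θ tied to k this way. Start at k = 2, θ = 188: P(X<625) ≈ 0.844.
Too low — raise k to concentrate. Iterating converges to k ≈ 4.04.
Then θ = 188/(4.04−1) ≈ 61.8.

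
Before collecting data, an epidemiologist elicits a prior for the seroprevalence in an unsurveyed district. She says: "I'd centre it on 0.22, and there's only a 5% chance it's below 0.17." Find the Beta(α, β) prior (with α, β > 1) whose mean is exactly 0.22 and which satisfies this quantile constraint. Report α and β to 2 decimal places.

With mean 0.22 fixed, write α = 0.22s, β = 0.78s where s = α+β.
Need P(θ < 0.17) = 0.05 under Beta(0.22s, 0.78s). Normal approximation: (q−m)/√(m(1−m)/s) ≈ z_{0.05} = -1.64, so s ≈ 0.22·0.78·(-1.64)²/(0.17−0.22)² = 185.7.
At s = 185.7: P(θ<0.17) ≈ 0.043. Adjusting to match 0.05 gives s ≈ 171.31.
So α = 0.22·171.31 ≈ 37.69, β = 0.78·171.31 ≈ 133.62.

α ≈ 37.69, β ≈ 133.62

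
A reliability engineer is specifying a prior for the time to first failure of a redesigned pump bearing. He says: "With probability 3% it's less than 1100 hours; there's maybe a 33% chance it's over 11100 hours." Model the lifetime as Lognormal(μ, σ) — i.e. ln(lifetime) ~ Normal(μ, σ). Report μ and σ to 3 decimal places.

If T ~ Lognormal(μ,σ) then ln T ~ Normal(μ,σ), so the p-quantile of ln T is μ + z_p·σ.
ln(1100) = 7.003 and ln(11100) = 9.315; z_{0.03} = -1.881, z_{0.67} = 0.4399.
σ = (9.315 − 7.003)/(0.4399 − (-1.881)) = 0.996.
μ = 7.003 − (-1.881)·0.996 = 8.877.

μ ≈ 8.877, σ ≈ 0.996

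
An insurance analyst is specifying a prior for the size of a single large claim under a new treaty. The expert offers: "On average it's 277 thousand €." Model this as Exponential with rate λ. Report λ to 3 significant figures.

Exponential mean = 1/λ, so λ = 1/277.0 = 0.00361.

λ ≈ 0.00361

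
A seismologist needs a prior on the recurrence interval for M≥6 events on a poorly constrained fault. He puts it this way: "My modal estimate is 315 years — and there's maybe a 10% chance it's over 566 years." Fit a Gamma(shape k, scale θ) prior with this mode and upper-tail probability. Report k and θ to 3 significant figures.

Gamma(k,θ) with k>1 has mode (k−1)θ, so θ = 315/(k−1).
Need P(X < 566) = 0.9 with θ tied to k this way. Start at k = 2, θ = 315: P(X<566) ≈ 0.536.
Too low — raise k to concentrate. Iterating converges to k ≈ 6.54.
Then θ = 315/(6.54−1) ≈ 56.8.

k ≈ 6.54, θ ≈ 56.8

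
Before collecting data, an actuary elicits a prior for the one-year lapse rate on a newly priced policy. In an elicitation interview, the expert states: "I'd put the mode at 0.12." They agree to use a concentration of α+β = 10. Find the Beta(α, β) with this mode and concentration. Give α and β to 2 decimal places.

α = 1.96, β = 8.04

For α,β > 1 the Beta mode is (α−1)/(α+β−2). With α+β = 10, the mode is (α−1)/8.
Set (α−1)/8 = 0.12 → α = 1 + 0.12·8 = 1.96.
β = 10 − α = 8.04.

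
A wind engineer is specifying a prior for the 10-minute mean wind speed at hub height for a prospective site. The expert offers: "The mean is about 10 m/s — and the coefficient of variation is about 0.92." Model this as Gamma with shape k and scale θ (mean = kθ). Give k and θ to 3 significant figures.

For Gamma(k, scale θ): mean = kθ, variance = kθ², so CV = 1/√k.
CV = 0.92, hence k = 1/CV² = 1.18.
Then θ = mean/k = 10/1.18 = 8.46.

k ≈ 1.18, θ ≈ 8.46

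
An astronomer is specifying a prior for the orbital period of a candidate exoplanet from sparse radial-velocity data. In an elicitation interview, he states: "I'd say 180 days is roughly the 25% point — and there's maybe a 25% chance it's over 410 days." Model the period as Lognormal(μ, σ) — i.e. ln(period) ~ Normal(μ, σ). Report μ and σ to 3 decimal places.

If T ~ Lognormal(μ,σ) then ln T ~ Normal(μ,σ), so the p-quantile of ln T is μ + z_p·σ.
ln(180) = 5.193 and ln(410) = 6.016; z_{0.25} = -0.6745, z_{0.75} = 0.6745.
σ = (6.016 − 5.193)/(0.6745 − (-0.6745)) = 0.610.
μ = 5.193 − (-0.6745)·0.610 = 5.605.

μ ≈ 5.605, σ ≈ 0.610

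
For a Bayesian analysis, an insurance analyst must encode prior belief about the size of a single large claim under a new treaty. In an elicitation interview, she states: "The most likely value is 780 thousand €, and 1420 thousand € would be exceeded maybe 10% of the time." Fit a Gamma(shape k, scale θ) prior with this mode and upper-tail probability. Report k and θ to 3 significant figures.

k ≈ 6.31, θ ≈ 147

Gamma(k,θ) with k>1 has mode (k−1)θ, so θ = 780/(k−1).
Need P(X < 1420) = 0.9 with θ tied to k this way. Start at k = 2, θ = 780: P(X<1420) ≈ 0.543.
Too low — raise k to concentrate. Iterating converges to k ≈ 6.31.
Then θ = 780/(6.31−1) ≈ 147.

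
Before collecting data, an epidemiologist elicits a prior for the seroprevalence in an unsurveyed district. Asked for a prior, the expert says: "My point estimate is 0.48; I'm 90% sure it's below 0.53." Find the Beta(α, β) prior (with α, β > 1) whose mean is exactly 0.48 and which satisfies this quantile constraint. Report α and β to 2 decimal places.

With mean 0.48 fixed, write α = 0.48s, β = 0.52s where s = α+β.
Need P(θ < 0.53) = 0.9 under Beta(0.48s, 0.52s). Normal approximation: (q−m)/√(m(1−m)/s) ≈ z_{0.9} = 1.28, so s ≈ 0.48·0.52·(1.28)²/(0.53−0.48)² = 164.0.
At s = 164.0: P(θ<0.53) ≈ 0.900. Adjusting to match 0.9 gives s ≈ 164.00.
So α = 0.48·164.00 ≈ 78.72, β = 0.52·164.00 ≈ 85.28.

α ≈ 78.72, β ≈ 85.28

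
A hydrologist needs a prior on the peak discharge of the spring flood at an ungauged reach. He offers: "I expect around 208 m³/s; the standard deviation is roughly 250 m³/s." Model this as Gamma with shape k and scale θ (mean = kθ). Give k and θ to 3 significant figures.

k ≈ 0.692, θ ≈ 300

For Gamma(k, scale θ): mean = kθ, variance = kθ², so CV = 1/√k.
CV = SD/mean = 250/208 = 1.202, hence k = 1/CV² = 0.692.
Then θ = mean/k = 208/0.692 = 300.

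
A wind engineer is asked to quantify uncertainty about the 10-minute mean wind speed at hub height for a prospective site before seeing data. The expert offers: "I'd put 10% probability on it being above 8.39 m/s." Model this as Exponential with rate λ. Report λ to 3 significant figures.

P(T > 8.39) = e^(−λ·8.39) = 0.1, so λ = −ln(0.1)/8.39 = 0.274.

λ ≈ 0.274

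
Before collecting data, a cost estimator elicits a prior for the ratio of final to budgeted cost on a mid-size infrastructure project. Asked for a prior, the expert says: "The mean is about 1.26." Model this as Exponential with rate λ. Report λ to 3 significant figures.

Exponential mean = 1/λ, so λ = 1/1.26 = 0.794.

λ ≈ 0.794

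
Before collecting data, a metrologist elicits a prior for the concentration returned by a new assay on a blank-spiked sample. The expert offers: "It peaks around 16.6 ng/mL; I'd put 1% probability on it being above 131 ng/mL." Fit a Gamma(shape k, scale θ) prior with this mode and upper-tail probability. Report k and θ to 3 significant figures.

k ≈ 1.79, θ ≈ 21

Gamma(k,θ) with k>1 has mode (k−1)θ, so θ = 16.6/(k−1).
Need P(X < 131) = 0.99 with θ tied to k this way. Start at k = 2, θ = 16.6: P(X<131) ≈ 0.997.
Too high — lower k to spread out. Iterating converges to k ≈ 1.79.
Then θ = 16.6/(1.79−1) ≈ 21.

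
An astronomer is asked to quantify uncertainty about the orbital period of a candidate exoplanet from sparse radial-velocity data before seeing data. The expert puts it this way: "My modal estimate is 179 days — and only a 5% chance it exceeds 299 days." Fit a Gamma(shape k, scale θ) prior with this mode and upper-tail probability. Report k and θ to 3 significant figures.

k ≈ 11.6, θ ≈ 16.9

Gamma(k,θ) with k>1 has mode (k−1)θ, so θ = 179/(k−1).
Need P(X < 299) = 0.95 with θ tied to k this way. Start at k = 2, θ = 179: P(X<299) ≈ 0.498.
Too low — raise k to concentrate. Iterating converges to k ≈ 11.6.
Then θ = 179/(11.6−1) ≈ 16.9.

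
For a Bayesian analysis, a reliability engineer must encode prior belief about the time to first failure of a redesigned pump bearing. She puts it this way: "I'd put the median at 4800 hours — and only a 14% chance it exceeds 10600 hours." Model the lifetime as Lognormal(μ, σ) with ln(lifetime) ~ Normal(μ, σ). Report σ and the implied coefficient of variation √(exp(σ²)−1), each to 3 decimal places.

If T ~ Lognormal(μ,σ) then ln T ~ Normal(μ,σ), so the p-quantile of ln T is μ + z_p·σ.
ln(4800) = 8.476 and ln(10600) = 9.269; z_{0.5} = 0, z_{0.86} = 1.08.
σ = (9.269 − 8.476)/(1.08 − (0)) = 0.733.
μ = 8.476 − (0)·0.733 = 8.476.
CV = √(exp(σ²)−1) = √(exp(0.5378)−1) = 0.844.

σ ≈ 0.733, CV ≈ 0.844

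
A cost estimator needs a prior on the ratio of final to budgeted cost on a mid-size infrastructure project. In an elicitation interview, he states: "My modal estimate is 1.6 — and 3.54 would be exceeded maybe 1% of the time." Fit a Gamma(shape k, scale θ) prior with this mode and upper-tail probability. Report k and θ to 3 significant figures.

k ≈ 8.64, θ ≈ 0.21

Gamma(k,θ) with k>1 has mode (k−1)θ, so θ = 1.6/(k−1).
Need P(X < 3.54) = 0.99 with θ tied to k this way. Start at k = 2, θ = 1.6: P(X<3.54) ≈ 0.648.
Too low — raise k to concentrate. Iterating converges to k ≈ 8.64.
Then θ = 1.6/(8.64−1) ≈ 0.21.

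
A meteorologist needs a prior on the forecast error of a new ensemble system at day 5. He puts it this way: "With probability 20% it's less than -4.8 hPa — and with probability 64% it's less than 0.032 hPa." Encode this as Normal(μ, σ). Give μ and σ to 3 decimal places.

μ = -1.411, σ = 4.026

For Normal(μ,σ), the p-quantile is μ + z_p·σ. Here z_{0.2} = -0.8416, z_{0.64} = 0.3585.
So -4.8 = μ − 0.8416σ and 0.032 = μ + 0.3585σ.
Subtracting: σ = (0.032 − -4.8)/(0.3585 − (-0.8416)) = 4.026.
Then μ = -4.8 − (-0.8416)·4.026 = -1.411.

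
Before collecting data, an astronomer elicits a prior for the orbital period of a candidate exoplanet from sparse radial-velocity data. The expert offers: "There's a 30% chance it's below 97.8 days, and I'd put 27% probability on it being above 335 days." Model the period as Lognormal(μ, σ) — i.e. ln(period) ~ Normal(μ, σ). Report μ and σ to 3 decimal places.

μ ≈ 5.151, σ ≈ 1.083

If T ~ Lognormal(μ,σ) then ln T ~ Normal(μ,σ), so the p-quantile of ln T is μ + z_p·σ.
ln(97.8) = 4.583 and ln(335) = 5.814; z_{0.3} = -0.5244, z_{0.73} = 0.6128.
σ = (5.814 − 4.583)/(0.6128 − (-0.5244)) = 1.083.
μ = 4.583 − (-0.5244)·1.083 = 5.151.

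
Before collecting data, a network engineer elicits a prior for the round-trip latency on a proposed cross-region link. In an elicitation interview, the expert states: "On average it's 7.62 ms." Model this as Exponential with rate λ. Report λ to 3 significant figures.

λ ≈ 0.131

Exponential mean = 1/λ, so λ = 1/7.62 = 0.131.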